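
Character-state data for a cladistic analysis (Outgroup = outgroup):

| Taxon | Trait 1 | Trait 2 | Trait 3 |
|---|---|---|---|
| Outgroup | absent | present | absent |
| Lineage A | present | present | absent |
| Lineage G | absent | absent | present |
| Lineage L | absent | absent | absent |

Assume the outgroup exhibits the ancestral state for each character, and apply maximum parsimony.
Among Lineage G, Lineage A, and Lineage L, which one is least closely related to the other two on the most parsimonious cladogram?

Lineage A

Character polarity is set by the outgroup: the derived state is whichever differs from the outgroup's state, so for Trait 2 the derived state is 'absent', and for the remaining characters it is 'present'.
Trait 1: derived state 'present' in Lineage A only — an autapomorphy, so it tells us nothing about relationships among taxa.
Only Lineage G and Lineage L show the derived state 'absent' for Trait 2, supporting them as a clade.
Trait 3 (derived state 'present') is unique to Lineage G (autapomorphy; uninformative for grouping).
Most parsimonious ingroup topology: (Lineage A,(Lineage G,Lineage L)).
Lineage L and Lineage G share a more recent common ancestor with each other than either does with Lineage A, so Lineage A is the least closely related of the three.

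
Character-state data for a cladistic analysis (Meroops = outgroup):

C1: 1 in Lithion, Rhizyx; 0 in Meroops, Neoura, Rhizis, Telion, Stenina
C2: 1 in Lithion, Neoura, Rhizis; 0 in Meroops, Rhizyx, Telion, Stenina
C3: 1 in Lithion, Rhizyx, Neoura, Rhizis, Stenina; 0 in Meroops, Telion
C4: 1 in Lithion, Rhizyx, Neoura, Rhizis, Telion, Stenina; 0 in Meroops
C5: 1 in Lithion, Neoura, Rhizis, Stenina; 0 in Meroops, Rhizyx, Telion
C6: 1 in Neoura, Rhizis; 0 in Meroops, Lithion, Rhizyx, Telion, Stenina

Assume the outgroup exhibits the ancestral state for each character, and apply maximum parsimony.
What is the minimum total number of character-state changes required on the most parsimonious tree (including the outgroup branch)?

The outgroup has state '0' for every character, so '1' is the derived state throughout.
C1 (state '1') occurs in Lithion and Rhizyx but conflicts with the nesting implied by the other characters — most parsimoniously interpreted as homoplasy.
Only Lithion, Neoura, and Rhizis show the derived state '1' for C2, supporting them as a clade.
C3 (derived state '1') is shared by Lithion, Neoura, Rhizis, Rhizyx, and Stenina — a synapomorphy uniting that clade.
C4 (derived state '1') is shared by all ingroup taxa — unites the whole ingroup.
Only Lithion, Neoura, Rhizis, and Stenina show the derived state '1' for C5, supporting them as a clade.
C6 (derived state '1') is shared by Neoura and Rhizis — a synapomorphy uniting that clade.
Most parsimonious ingroup topology: ((((Lithion,(Neoura,Rhizis)),Stenina),Rhizyx),Telion).
Changes per character on this tree: C1: 2; C2: 1; C3: 1; C4: 1; C5: 1; C6: 1.
Total = 7.

7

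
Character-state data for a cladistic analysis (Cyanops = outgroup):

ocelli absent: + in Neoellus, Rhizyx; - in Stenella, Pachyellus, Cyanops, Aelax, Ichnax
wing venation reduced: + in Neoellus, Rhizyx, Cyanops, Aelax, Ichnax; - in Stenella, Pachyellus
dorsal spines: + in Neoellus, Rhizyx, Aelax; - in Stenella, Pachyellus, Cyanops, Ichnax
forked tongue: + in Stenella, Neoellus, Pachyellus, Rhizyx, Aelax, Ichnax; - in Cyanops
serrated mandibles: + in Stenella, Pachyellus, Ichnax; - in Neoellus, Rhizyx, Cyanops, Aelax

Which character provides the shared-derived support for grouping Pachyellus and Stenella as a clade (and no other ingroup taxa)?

wing venation reduced

Character polarity is set by the outgroup: the derived state is whichever differs from the outgroup's state, so for wing venation reduced the derived state is '-', and for the remaining characters it is '+'.
Only Neoellus and Rhizyx show the derived state '+' for ocelli absent, supporting them as a clade.
wing venation reduced (derived state '-') is shared by Pachyellus and Stenella — a synapomorphy uniting that clade.
Only Aelax, Neoellus, and Rhizyx show the derived state '+' for dorsal spines, supporting them as a clade.
All ingroup taxa share the derived state '+' for forked tongue; it defines the ingroup but does not resolve relationships within it.
serrated mandibles: derived state '+' in Ichnax, Pachyellus, and Stenella only — synapomorphy for {Ichnax, Pachyellus, Stenella}.
Most parsimonious ingroup topology: (((Stenella,Pachyellus),Ichnax),((Rhizyx,Neoellus),Aelax)).
The clade {Pachyellus, Stenella} is supported by wing venation reduced: its derived state '-' occurs in exactly those taxa and in no other taxon (including the outgroup).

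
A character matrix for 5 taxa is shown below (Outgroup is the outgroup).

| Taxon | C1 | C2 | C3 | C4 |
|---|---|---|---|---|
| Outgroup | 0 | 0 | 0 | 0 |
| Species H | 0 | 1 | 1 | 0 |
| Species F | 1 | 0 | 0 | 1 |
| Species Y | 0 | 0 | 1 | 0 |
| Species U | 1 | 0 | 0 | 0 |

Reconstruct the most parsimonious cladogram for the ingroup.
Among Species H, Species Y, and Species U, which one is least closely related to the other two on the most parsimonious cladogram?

The outgroup has state '0' for every character, so '1' is the derived state throughout.
Only Species F and Species U show the derived state '1' for C1, supporting them as a clade.
C2 (derived state '1') is unique to Species H (autapomorphy; uninformative for grouping).
C3 (derived state '1') is shared by Species H and Species Y — a synapomorphy uniting that clade.
C4 (derived state '1') is unique to Species F (autapomorphy; uninformative for grouping).
Most parsimonious ingroup topology: ((Species H,Species Y),(Species F,Species U)).
Species H and Species Y share a more recent common ancestor with each other than either does with Species U, so Species U is the least closely related of the three.

Species U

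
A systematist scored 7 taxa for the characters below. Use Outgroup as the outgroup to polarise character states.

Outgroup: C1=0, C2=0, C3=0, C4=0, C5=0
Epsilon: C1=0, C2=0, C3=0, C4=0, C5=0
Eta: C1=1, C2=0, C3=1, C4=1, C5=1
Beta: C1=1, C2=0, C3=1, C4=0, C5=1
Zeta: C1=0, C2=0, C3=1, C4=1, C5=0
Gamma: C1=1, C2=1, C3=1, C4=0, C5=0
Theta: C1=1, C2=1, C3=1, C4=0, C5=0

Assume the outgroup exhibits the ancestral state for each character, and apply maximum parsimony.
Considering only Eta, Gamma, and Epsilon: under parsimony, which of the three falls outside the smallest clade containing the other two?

The outgroup has state '0' for every character, so '1' is the derived state throughout.
Only Beta, Eta, Gamma, and Theta show the derived state '1' for C1, supporting them as a clade.
C2 (derived state '1') is shared by Gamma and Theta — a synapomorphy uniting that clade.
C3 (derived state '1') is shared by Beta, Eta, Gamma, Theta, and Zeta — a synapomorphy uniting that clade.
C4 (state '1') occurs in Eta and Zeta but conflicts with the nesting implied by the other characters — most parsimoniously interpreted as homoplasy.
C5 (derived state '1') is shared by Beta and Eta — a synapomorphy uniting that clade.
Most parsimonious ingroup topology: (Epsilon,(((Eta,Beta),(Gamma,Theta)),Zeta)).
Gamma and Eta share a more recent common ancestor with each other than either does with Epsilon, so Epsilon is the least closely related of the three.

Epsilon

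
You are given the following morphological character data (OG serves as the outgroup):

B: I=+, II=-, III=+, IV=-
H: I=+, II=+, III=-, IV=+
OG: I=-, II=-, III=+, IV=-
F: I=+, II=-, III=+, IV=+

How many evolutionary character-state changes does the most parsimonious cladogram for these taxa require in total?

4

Character polarity is set by the outgroup: the derived state is whichever differs from the outgroup's state, so for III the derived state is '-', and for the remaining characters it is '+'.
I (derived state '+') is shared by all ingroup taxa — unites the whole ingroup.
II: derived state '+' in H only — an autapomorphy, so it tells us nothing about relationships among taxa.
III: derived state '-' in H only — an autapomorphy, so it tells us nothing about relationships among taxa.
IV (derived state '+') is shared by F and H — a synapomorphy uniting that clade.
Most parsimonious ingroup topology: (B,(F,H)).
Changes per character on this tree: I: 1; II: 1; III: 1; IV: 1.
Total = 4.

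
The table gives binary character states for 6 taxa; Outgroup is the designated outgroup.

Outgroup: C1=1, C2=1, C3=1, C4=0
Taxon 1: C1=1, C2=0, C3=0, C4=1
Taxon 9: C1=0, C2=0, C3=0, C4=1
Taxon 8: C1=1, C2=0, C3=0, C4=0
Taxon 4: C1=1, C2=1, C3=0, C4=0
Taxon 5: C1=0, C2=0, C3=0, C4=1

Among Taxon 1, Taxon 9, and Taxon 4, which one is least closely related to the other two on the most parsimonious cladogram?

Character polarity is set by the outgroup: the derived state is whichever differs from the outgroup's state, so for C1, C2, C3 the derived state is '0', and for the remaining characters it is '1'.
Only Taxon 5 and Taxon 9 show the derived state '0' for C1, supporting them as a clade.
Only Taxon 1, Taxon 5, Taxon 8, and Taxon 9 show the derived state '0' for C2, supporting them as a clade.
C3 (derived state '0') is shared by all ingroup taxa — unites the whole ingroup.
C4 (derived state '1') is shared by Taxon 1, Taxon 5, and Taxon 9 — a synapomorphy uniting that clade.
Most parsimonious ingroup topology: (((Taxon 1,(Taxon 9,Taxon 5)),Taxon 8),Taxon 4).
Taxon 1 and Taxon 9 share a more recent common ancestor with each other than either does with Taxon 4, so Taxon 4 is the least closely related of the three.

Taxon 4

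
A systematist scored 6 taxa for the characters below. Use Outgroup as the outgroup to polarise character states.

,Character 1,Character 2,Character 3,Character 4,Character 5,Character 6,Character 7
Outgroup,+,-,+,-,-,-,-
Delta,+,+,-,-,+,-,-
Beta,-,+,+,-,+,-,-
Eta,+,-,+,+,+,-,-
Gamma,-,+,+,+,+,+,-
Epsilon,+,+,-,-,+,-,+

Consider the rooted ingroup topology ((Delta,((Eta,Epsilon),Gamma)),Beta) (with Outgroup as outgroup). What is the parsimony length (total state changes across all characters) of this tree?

11

Map each character onto ((Delta,((Eta,Epsilon),Gamma)),Beta) (rooted by Outgroup) and count the minimum state changes it requires (Fitch parsimony):
Character 1: 2; Character 2: 2; Character 3: 2; Character 4: 2; Character 5: 1; Character 6: 1; Character 7: 1.
Total tree length = 11.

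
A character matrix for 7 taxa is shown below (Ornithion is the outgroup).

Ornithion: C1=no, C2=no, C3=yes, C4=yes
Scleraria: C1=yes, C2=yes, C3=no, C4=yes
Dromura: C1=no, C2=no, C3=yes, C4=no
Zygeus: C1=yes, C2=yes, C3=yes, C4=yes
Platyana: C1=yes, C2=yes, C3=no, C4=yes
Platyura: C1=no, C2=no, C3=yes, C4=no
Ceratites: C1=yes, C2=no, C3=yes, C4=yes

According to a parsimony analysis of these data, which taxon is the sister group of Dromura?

Platyura

Character polarity is set by the outgroup: the derived state is whichever differs from the outgroup's state, so for C3, C4 the derived state is 'no', and for the remaining characters it is 'yes'.
C1 (derived state 'yes') is shared by Ceratites, Platyana, Scleraria, and Zygeus — a synapomorphy uniting that clade.
Only Platyana, Scleraria, and Zygeus show the derived state 'yes' for C2, supporting them as a clade.
C3: derived state 'no' in Platyana and Scleraria only — synapomorphy for {Platyana, Scleraria}.
C4: derived state 'no' in Dromura and Platyura only — synapomorphy for {Dromura, Platyura}.
Most parsimonious ingroup topology: ((((Scleraria,Platyana),Zygeus),Ceratites),(Dromura,Platyura)).
Dromura and Platyura form a cherry on this tree, so they are sister taxa.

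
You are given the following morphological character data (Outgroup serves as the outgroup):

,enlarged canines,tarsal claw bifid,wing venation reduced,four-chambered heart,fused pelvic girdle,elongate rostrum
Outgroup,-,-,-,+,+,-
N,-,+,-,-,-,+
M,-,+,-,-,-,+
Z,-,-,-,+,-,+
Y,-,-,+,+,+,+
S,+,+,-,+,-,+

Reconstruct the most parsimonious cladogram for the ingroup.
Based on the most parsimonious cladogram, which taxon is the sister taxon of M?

N

Character polarity is set by the outgroup: the derived state is whichever differs from the outgroup's state, so for four-chambered heart, fused pelvic girdle the derived state is '-', and for the remaining characters it is '+'.
enlarged canines (derived state '+') is unique to S (autapomorphy; uninformative for grouping).
Only M, N, and S show the derived state '+' for tarsal claw bifid, supporting them as a clade.
wing venation reduced: derived state '+' in Y only — an autapomorphy, so it tells us nothing about relationships among taxa.
four-chambered heart: derived state '-' in M and N only — synapomorphy for {M, N}.
fused pelvic girdle (derived state '-') is shared by M, N, S, and Z — a synapomorphy uniting that clade.
All ingroup taxa share the derived state '+' for elongate rostrum; it defines the ingroup but does not resolve relationships within it.
Most parsimonious ingroup topology: ((((N,M),S),Z),Y).
M and N form a cherry on this tree, so they are sister taxa.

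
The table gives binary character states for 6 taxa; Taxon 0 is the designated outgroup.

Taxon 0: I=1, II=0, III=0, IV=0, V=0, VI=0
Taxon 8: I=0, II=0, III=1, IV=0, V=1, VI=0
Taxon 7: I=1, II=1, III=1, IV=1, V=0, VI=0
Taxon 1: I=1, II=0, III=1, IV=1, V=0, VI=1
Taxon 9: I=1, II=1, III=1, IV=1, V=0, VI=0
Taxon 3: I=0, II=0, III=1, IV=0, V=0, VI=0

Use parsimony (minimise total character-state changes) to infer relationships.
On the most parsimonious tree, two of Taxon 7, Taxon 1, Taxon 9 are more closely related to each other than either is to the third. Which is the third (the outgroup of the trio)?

Character polarity is set by the outgroup: the derived state is whichever differs from the outgroup's state, so for I the derived state is '0', and for the remaining characters it is '1'.
I: derived state '0' in Taxon 3 and Taxon 8 only — synapomorphy for {Taxon 3, Taxon 8}.
II: derived state '1' in Taxon 7 and Taxon 9 only — synapomorphy for {Taxon 7, Taxon 9}.
All ingroup taxa share the derived state '1' for III; it defines the ingroup but does not resolve relationships within it.
IV: derived state '1' in Taxon 1, Taxon 7, and Taxon 9 only — synapomorphy for {Taxon 1, Taxon 7, Taxon 9}.
V (derived state '1') is unique to Taxon 8 (autapomorphy; uninformative for grouping).
VI: derived state '1' in Taxon 1 only — an autapomorphy, so it tells us nothing about relationships among taxa.
Most parsimonious ingroup topology: ((Taxon 8,Taxon 3),((Taxon 7,Taxon 9),Taxon 1)).
Taxon 7 and Taxon 9 share a more recent common ancestor with each other than either does with Taxon 1, so Taxon 1 is the least closely related of the three.

Taxon 1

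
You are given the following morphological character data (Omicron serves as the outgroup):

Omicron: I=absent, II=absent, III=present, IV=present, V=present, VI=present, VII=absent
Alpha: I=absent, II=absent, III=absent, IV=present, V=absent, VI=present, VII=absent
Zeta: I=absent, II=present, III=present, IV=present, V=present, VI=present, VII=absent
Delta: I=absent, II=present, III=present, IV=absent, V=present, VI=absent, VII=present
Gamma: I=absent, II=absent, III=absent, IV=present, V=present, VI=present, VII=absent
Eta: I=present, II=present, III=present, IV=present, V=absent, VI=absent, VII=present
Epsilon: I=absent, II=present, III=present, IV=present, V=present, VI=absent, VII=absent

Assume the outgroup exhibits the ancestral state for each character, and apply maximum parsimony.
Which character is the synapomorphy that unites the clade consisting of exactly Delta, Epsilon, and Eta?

Character polarity is set by the outgroup: the derived state is whichever differs from the outgroup's state, so for III, IV, V, VI the derived state is 'absent', and for the remaining characters it is 'present'.
I (derived state 'present') is unique to Eta (autapomorphy; uninformative for grouping).
II (derived state 'present') is shared by Delta, Epsilon, Eta, and Zeta — a synapomorphy uniting that clade.
Only Alpha and Gamma show the derived state 'absent' for III, supporting them as a clade.
IV: derived state 'absent' in Delta only — an autapomorphy, so it tells us nothing about relationships among taxa.
V (state 'absent') occurs in Alpha and Eta but conflicts with the nesting implied by the other characters — most parsimoniously interpreted as homoplasy.
VI: derived state 'absent' in Delta, Epsilon, and Eta only — synapomorphy for {Delta, Epsilon, Eta}.
VII (derived state 'present') is shared by Delta and Eta — a synapomorphy uniting that clade.
Most parsimonious ingroup topology: ((Alpha,Gamma),(Zeta,((Delta,Eta),Epsilon))).
The clade {Delta, Epsilon, Eta} is supported by VI: its derived state 'absent' occurs in exactly those taxa and in no other taxon (including the outgroup).

VI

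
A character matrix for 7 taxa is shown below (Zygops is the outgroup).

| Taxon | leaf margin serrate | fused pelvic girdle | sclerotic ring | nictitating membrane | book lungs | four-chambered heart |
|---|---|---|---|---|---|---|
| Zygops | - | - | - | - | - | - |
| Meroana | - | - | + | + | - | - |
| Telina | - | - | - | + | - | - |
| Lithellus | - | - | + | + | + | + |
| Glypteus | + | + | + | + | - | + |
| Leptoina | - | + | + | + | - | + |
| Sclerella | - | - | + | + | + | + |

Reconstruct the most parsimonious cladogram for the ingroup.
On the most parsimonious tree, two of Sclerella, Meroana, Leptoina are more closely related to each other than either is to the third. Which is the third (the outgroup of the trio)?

The outgroup has state '-' for every character, so '+' is the derived state throughout.
leaf margin serrate (derived state '+') is unique to Glypteus (autapomorphy; uninformative for grouping).
Only Glypteus and Leptoina show the derived state '+' for fused pelvic girdle, supporting them as a clade.
Only Glypteus, Leptoina, Lithellus, Meroana, and Sclerella show the derived state '+' for sclerotic ring, supporting them as a clade.
All ingroup taxa share the derived state '+' for nictitating membrane; it defines the ingroup but does not resolve relationships within it.
Only Lithellus and Sclerella show the derived state '+' for book lungs, supporting them as a clade.
four-chambered heart: derived state '+' in Glypteus, Leptoina, Lithellus, and Sclerella only — synapomorphy for {Glypteus, Leptoina, Lithellus, Sclerella}.
Most parsimonious ingroup topology: ((Meroana,((Lithellus,Sclerella),(Glypteus,Leptoina))),Telina).
Sclerella and Leptoina share a more recent common ancestor with each other than either does with Meroana, so Meroana is the least closely related of the three.

Meroana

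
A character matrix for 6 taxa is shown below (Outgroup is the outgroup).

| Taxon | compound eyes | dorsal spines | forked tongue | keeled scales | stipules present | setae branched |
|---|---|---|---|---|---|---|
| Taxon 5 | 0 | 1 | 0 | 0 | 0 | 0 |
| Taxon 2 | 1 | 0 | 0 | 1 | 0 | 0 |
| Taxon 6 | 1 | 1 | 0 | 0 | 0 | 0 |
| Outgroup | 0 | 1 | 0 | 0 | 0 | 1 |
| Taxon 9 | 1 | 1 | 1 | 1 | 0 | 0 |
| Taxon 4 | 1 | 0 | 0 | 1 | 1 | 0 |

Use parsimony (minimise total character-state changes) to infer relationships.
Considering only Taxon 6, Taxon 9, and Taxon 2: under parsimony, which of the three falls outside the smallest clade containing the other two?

Taxon 6

Character polarity is set by the outgroup: the derived state is whichever differs from the outgroup's state, so for dorsal spines, setae branched the derived state is '0', and for the remaining characters it is '1'.
compound eyes: derived state '1' in Taxon 2, Taxon 4, Taxon 6, and Taxon 9 only — synapomorphy for {Taxon 2, Taxon 4, Taxon 6, Taxon 9}.
Only Taxon 2 and Taxon 4 show the derived state '0' for dorsal spines, supporting them as a clade.
forked tongue (derived state '1') is unique to Taxon 9 (autapomorphy; uninformative for grouping).
keeled scales: derived state '1' in Taxon 2, Taxon 4, and Taxon 9 only — synapomorphy for {Taxon 2, Taxon 4, Taxon 9}.
stipules present (derived state '1') is unique to Taxon 4 (autapomorphy; uninformative for grouping).
All ingroup taxa share the derived state '0' for setae branched; it defines the ingroup but does not resolve relationships within it.
Most parsimonious ingroup topology: ((((Taxon 2,Taxon 4),Taxon 9),Taxon 6),Taxon 5).
Taxon 2 and Taxon 9 share a more recent common ancestor with each other than either does with Taxon 6, so Taxon 6 is the least closely related of the three.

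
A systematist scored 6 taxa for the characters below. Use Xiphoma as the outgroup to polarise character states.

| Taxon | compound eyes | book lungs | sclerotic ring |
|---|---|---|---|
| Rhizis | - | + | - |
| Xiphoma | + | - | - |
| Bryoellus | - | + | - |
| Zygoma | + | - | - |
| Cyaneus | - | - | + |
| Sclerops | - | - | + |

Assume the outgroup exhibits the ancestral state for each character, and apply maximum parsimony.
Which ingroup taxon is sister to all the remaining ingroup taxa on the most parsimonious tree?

Character polarity is set by the outgroup: the derived state is whichever differs from the outgroup's state, so for compound eyes the derived state is '-', and for the remaining characters it is '+'.
compound eyes: derived state '-' in Bryoellus, Cyaneus, Rhizis, and Sclerops only — synapomorphy for {Bryoellus, Cyaneus, Rhizis, Sclerops}.
book lungs: derived state '+' in Bryoellus and Rhizis only — synapomorphy for {Bryoellus, Rhizis}.
sclerotic ring (derived state '+') is shared by Cyaneus and Sclerops — a synapomorphy uniting that clade.
Most parsimonious ingroup topology: (((Bryoellus,Rhizis),(Cyaneus,Sclerops)),Zygoma).
Zygoma is sister to the clade containing all other ingroup taxa, so it is the earliest-diverging (most basal) ingroup lineage.

Zygoma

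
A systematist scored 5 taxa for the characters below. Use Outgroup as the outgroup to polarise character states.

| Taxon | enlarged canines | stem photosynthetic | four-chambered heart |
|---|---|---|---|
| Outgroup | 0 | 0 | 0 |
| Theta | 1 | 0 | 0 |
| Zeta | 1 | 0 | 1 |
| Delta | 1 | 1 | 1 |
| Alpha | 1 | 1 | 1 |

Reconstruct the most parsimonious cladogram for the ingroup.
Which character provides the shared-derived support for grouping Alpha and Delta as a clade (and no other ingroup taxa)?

The outgroup has state '0' for every character, so '1' is the derived state throughout.
All ingroup taxa share the derived state '1' for enlarged canines; it defines the ingroup but does not resolve relationships within it.
stem photosynthetic: derived state '1' in Alpha and Delta only — synapomorphy for {Alpha, Delta}.
four-chambered heart (derived state '1') is shared by Alpha, Delta, and Zeta — a synapomorphy uniting that clade.
Most parsimonious ingroup topology: (Theta,(Zeta,(Delta,Alpha))).
The clade {Alpha, Delta} is supported by stem photosynthetic: its derived state '1' occurs in exactly those taxa and in no other taxon (including the outgroup).

stem photosynthetic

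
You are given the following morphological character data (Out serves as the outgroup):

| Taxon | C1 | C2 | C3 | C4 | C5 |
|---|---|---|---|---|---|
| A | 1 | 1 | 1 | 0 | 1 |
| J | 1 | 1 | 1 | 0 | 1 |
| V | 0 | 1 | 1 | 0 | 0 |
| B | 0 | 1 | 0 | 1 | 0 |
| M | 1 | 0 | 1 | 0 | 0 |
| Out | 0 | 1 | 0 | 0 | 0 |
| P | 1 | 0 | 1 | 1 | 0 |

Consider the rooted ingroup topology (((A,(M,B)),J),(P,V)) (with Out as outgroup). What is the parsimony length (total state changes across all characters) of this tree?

11

Map each character onto (((A,(M,B)),J),(P,V)) (rooted by Out) and count the minimum state changes it requires (Fitch parsimony):
C1: 3; C2: 2; C3: 2; C4: 2; C5: 2.
Total tree length = 11.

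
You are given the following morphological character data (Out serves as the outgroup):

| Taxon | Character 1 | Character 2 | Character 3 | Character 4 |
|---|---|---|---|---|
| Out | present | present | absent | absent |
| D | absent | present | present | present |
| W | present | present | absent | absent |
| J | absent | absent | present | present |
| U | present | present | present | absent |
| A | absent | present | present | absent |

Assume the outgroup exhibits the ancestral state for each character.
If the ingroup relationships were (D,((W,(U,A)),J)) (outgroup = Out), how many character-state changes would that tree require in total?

Map each character onto (D,((W,(U,A)),J)) (rooted by Out) and count the minimum state changes it requires (Fitch parsimony):
Character 1: 3; Character 2: 1; Character 3: 2; Character 4: 2.
Total tree length = 8.

8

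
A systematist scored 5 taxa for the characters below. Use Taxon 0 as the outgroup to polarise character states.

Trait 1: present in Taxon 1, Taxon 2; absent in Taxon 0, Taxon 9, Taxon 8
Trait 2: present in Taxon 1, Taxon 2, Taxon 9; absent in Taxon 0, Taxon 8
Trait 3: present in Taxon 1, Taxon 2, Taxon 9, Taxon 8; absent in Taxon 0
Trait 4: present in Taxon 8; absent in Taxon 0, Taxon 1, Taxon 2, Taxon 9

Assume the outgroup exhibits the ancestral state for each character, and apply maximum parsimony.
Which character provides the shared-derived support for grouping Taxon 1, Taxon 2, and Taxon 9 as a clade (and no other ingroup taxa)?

The outgroup has state 'absent' for every character, so 'present' is the derived state throughout.
Trait 1 (derived state 'present') is shared by Taxon 1 and Taxon 2 — a synapomorphy uniting that clade.
Trait 2 (derived state 'present') is shared by Taxon 1, Taxon 2, and Taxon 9 — a synapomorphy uniting that clade.
All ingroup taxa share the derived state 'present' for Trait 3; it defines the ingroup but does not resolve relationships within it.
Trait 4 (derived state 'present') is unique to Taxon 8 (autapomorphy; uninformative for grouping).
Most parsimonious ingroup topology: (((Taxon 1,Taxon 2),Taxon 9),Taxon 8).
The clade {Taxon 1, Taxon 2, Taxon 9} is supported by Trait 2: its derived state 'present' occurs in exactly those taxa and in no other taxon (including the outgroup).

Trait 2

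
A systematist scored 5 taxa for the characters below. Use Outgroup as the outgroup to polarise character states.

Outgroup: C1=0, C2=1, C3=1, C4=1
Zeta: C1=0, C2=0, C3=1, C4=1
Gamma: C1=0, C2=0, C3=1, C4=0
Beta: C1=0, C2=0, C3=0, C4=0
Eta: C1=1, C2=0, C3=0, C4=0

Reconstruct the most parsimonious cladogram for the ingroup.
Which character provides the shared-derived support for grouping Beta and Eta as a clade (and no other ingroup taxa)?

C3

Character polarity is set by the outgroup: the derived state is whichever differs from the outgroup's state, so for C2, C3, C4 the derived state is '0', and for the remaining characters it is '1'.
C1: derived state '1' in Eta only — an autapomorphy, so it tells us nothing about relationships among taxa.
All ingroup taxa share the derived state '0' for C2; it defines the ingroup but does not resolve relationships within it.
C3 (derived state '0') is shared by Beta and Eta — a synapomorphy uniting that clade.
Only Beta, Eta, and Gamma show the derived state '0' for C4, supporting them as a clade.
Most parsimonious ingroup topology: (Zeta,(Gamma,(Beta,Eta))).
The clade {Beta, Eta} is supported by C3: its derived state '0' occurs in exactly those taxa and in no other taxon (including the outgroup).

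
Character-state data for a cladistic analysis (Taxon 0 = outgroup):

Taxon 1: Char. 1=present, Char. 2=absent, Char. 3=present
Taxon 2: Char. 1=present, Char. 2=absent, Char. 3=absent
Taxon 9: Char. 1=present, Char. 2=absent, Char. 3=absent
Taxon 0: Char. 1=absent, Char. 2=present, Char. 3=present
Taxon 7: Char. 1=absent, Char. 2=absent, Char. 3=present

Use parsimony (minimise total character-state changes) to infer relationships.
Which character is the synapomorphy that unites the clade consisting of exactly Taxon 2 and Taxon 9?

Char. 3

Character polarity is set by the outgroup: the derived state is whichever differs from the outgroup's state, so for Char. 2, Char. 3 the derived state is 'absent', and for the remaining characters it is 'present'.
Char. 1: derived state 'present' in Taxon 1, Taxon 2, and Taxon 9 only — synapomorphy for {Taxon 1, Taxon 2, Taxon 9}.
Char. 2 (derived state 'absent') is shared by all ingroup taxa — unites the whole ingroup.
Char. 3: derived state 'absent' in Taxon 2 and Taxon 9 only — synapomorphy for {Taxon 2, Taxon 9}.
Most parsimonious ingroup topology: (((Taxon 9,Taxon 2),Taxon 1),Taxon 7).
The clade {Taxon 2, Taxon 9} is supported by Char. 3: its derived state 'absent' occurs in exactly those taxa and in no other taxon (including the outgroup).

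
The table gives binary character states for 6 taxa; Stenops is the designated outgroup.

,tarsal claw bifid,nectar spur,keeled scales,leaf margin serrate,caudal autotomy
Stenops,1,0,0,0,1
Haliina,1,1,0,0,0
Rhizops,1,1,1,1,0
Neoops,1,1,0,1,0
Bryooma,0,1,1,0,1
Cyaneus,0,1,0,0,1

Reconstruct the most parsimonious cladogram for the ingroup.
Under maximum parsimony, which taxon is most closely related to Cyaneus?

Character polarity is set by the outgroup: the derived state is whichever differs from the outgroup's state, so for tarsal claw bifid, caudal autotomy the derived state is '0', and for the remaining characters it is '1'.
tarsal claw bifid (derived state '0') is shared by Bryooma and Cyaneus — a synapomorphy uniting that clade.
nectar spur (derived state '1') is shared by all ingroup taxa — unites the whole ingroup.
keeled scales groups Bryooma and Rhizops, which is incompatible with the clades supported by the remaining characters; treating it as convergent (homoplasy) costs fewer steps than any alternative tree.
leaf margin serrate (derived state '1') is shared by Neoops and Rhizops — a synapomorphy uniting that clade.
caudal autotomy: derived state '0' in Haliina, Neoops, and Rhizops only — synapomorphy for {Haliina, Neoops, Rhizops}.
Most parsimonious ingroup topology: ((Haliina,(Rhizops,Neoops)),(Bryooma,Cyaneus)).
Cyaneus and Bryooma form a cherry on this tree, so they are sister taxa.

Bryooma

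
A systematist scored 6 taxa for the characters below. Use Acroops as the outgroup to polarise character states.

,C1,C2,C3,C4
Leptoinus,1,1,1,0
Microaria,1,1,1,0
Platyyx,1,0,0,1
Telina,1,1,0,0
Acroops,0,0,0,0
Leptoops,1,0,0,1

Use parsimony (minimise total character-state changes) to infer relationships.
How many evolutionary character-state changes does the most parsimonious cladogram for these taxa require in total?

The outgroup has state '0' for every character, so '1' is the derived state throughout.
C1 (derived state '1') is shared by all ingroup taxa — unites the whole ingroup.
C2 (derived state '1') is shared by Leptoinus, Microaria, and Telina — a synapomorphy uniting that clade.
C3 (derived state '1') is shared by Leptoinus and Microaria — a synapomorphy uniting that clade.
C4: derived state '1' in Leptoops and Platyyx only — synapomorphy for {Leptoops, Platyyx}.
Most parsimonious ingroup topology: (((Microaria,Leptoinus),Telina),(Leptoops,Platyyx)).
Changes per character on this tree: C1: 1; C2: 1; C3: 1; C4: 1.
Total = 4.

4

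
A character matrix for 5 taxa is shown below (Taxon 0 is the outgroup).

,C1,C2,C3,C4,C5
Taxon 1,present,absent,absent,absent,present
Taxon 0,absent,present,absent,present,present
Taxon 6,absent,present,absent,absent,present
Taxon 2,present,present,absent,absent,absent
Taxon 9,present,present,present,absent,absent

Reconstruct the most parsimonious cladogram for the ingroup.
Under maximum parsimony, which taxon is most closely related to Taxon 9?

Taxon 2

Character polarity is set by the outgroup: the derived state is whichever differs from the outgroup's state, so for C2, C4, C5 the derived state is 'absent', and for the remaining characters it is 'present'.
Only Taxon 1, Taxon 2, and Taxon 9 show the derived state 'present' for C1, supporting them as a clade.
C2 (derived state 'absent') is unique to Taxon 1 (autapomorphy; uninformative for grouping).
C3: derived state 'present' in Taxon 9 only — an autapomorphy, so it tells us nothing about relationships among taxa.
C4 (derived state 'absent') is shared by all ingroup taxa — unites the whole ingroup.
C5 (derived state 'absent') is shared by Taxon 2 and Taxon 9 — a synapomorphy uniting that clade.
Most parsimonious ingroup topology: (((Taxon 9,Taxon 2),Taxon 1),Taxon 6).
Taxon 9 and Taxon 2 form a cherry on this tree, so they are sister taxa.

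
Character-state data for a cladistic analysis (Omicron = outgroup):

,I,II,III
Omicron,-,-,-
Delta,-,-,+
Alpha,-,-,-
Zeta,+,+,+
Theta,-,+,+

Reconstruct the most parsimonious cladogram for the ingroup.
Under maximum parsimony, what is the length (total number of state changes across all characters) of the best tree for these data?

The outgroup has state '-' for every character, so '+' is the derived state throughout.
I: derived state '+' in Zeta only — an autapomorphy, so it tells us nothing about relationships among taxa.
II: derived state '+' in Theta and Zeta only — synapomorphy for {Theta, Zeta}.
Only Delta, Theta, and Zeta show the derived state '+' for III, supporting them as a clade.
Most parsimonious ingroup topology: ((Delta,(Zeta,Theta)),Alpha).
Changes per character on this tree: I: 1; II: 1; III: 1.
Total = 3.

3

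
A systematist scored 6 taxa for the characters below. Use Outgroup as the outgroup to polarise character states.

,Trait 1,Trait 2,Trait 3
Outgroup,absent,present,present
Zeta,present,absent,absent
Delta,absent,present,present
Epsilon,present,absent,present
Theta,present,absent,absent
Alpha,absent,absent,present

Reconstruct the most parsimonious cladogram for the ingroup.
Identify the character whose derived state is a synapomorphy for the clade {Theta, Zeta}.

Character polarity is set by the outgroup: the derived state is whichever differs from the outgroup's state, so for Trait 2, Trait 3 the derived state is 'absent', and for the remaining characters it is 'present'.
Only Epsilon, Theta, and Zeta show the derived state 'present' for Trait 1, supporting them as a clade.
Trait 2: derived state 'absent' in Alpha, Epsilon, Theta, and Zeta only — synapomorphy for {Alpha, Epsilon, Theta, Zeta}.
Trait 3 (derived state 'absent') is shared by Theta and Zeta — a synapomorphy uniting that clade.
Most parsimonious ingroup topology: ((((Zeta,Theta),Epsilon),Alpha),Delta).
The clade {Theta, Zeta} is supported by Trait 3: its derived state 'absent' occurs in exactly those taxa and in no other taxon (including the outgroup).

Trait 3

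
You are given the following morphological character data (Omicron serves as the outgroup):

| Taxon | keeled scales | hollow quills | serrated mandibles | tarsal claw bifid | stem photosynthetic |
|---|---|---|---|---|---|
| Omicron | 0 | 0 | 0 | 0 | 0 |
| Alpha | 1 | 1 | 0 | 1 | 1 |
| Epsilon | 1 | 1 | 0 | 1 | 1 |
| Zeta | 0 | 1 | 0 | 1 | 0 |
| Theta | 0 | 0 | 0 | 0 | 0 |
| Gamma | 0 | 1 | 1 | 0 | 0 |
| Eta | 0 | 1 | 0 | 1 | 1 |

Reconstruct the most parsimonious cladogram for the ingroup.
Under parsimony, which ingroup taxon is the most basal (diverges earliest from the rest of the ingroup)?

Theta

The outgroup has state '0' for every character, so '1' is the derived state throughout.
keeled scales: derived state '1' in Alpha and Epsilon only — synapomorphy for {Alpha, Epsilon}.
hollow quills: derived state '1' in Alpha, Epsilon, Eta, Gamma, and Zeta only — synapomorphy for {Alpha, Epsilon, Eta, Gamma, Zeta}.
serrated mandibles: derived state '1' in Gamma only — an autapomorphy, so it tells us nothing about relationships among taxa.
Only Alpha, Epsilon, Eta, and Zeta show the derived state '1' for tarsal claw bifid, supporting them as a clade.
stem photosynthetic: derived state '1' in Alpha, Epsilon, and Eta only — synapomorphy for {Alpha, Epsilon, Eta}.
Most parsimonious ingroup topology: (((((Alpha,Epsilon),Eta),Zeta),Gamma),Theta).
Theta is sister to the clade containing all other ingroup taxa, so it is the earliest-diverging (most basal) ingroup lineage.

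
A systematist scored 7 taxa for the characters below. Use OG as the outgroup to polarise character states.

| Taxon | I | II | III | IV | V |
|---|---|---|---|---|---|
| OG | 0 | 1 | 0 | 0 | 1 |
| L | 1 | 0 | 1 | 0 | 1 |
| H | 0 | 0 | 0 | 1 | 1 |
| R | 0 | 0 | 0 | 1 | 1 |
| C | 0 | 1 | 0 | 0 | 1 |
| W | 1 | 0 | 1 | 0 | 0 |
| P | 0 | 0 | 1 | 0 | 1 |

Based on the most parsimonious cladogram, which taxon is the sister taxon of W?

L

Character polarity is set by the outgroup: the derived state is whichever differs from the outgroup's state, so for II, V the derived state is '0', and for the remaining characters it is '1'.
I: derived state '1' in L and W only — synapomorphy for {L, W}.
II: derived state '0' in H, L, P, R, and W only — synapomorphy for {H, L, P, R, W}.
Only L, P, and W show the derived state '1' for III, supporting them as a clade.
IV: derived state '1' in H and R only — synapomorphy for {H, R}.
V: derived state '0' in W only — an autapomorphy, so it tells us nothing about relationships among taxa.
Most parsimonious ingroup topology: ((((L,W),P),(H,R)),C).
W and L form a cherry on this tree, so they are sister taxa.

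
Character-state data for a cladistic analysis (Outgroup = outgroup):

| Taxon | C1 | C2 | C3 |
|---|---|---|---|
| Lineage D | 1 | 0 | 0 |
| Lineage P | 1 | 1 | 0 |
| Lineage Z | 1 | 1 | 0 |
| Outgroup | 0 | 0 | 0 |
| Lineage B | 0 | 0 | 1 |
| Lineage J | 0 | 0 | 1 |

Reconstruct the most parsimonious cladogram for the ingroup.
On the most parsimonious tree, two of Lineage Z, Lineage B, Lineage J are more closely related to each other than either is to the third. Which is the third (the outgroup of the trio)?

Lineage Z

The outgroup has state '0' for every character, so '1' is the derived state throughout.
Only Lineage D, Lineage P, and Lineage Z show the derived state '1' for C1, supporting them as a clade.
C2: derived state '1' in Lineage P and Lineage Z only — synapomorphy for {Lineage P, Lineage Z}.
C3 (derived state '1') is shared by Lineage B and Lineage J — a synapomorphy uniting that clade.
Most parsimonious ingroup topology: (((Lineage Z,Lineage P),Lineage D),(Lineage B,Lineage J)).
Lineage B and Lineage J share a more recent common ancestor with each other than either does with Lineage Z, so Lineage Z is the least closely related of the three.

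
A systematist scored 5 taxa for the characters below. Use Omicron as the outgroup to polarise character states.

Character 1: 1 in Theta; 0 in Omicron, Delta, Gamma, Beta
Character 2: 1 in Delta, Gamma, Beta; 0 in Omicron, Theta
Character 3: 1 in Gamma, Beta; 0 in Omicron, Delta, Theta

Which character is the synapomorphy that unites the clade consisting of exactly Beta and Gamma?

The outgroup has state '0' for every character, so '1' is the derived state throughout.
Character 1 (derived state '1') is unique to Theta (autapomorphy; uninformative for grouping).
Character 2 (derived state '1') is shared by Beta, Delta, and Gamma — a synapomorphy uniting that clade.
Character 3: derived state '1' in Beta and Gamma only — synapomorphy for {Beta, Gamma}.
Most parsimonious ingroup topology: ((Delta,(Gamma,Beta)),Theta).
The clade {Beta, Gamma} is supported by Character 3: its derived state '1' occurs in exactly those taxa and in no other taxon (including the outgroup).

Character 3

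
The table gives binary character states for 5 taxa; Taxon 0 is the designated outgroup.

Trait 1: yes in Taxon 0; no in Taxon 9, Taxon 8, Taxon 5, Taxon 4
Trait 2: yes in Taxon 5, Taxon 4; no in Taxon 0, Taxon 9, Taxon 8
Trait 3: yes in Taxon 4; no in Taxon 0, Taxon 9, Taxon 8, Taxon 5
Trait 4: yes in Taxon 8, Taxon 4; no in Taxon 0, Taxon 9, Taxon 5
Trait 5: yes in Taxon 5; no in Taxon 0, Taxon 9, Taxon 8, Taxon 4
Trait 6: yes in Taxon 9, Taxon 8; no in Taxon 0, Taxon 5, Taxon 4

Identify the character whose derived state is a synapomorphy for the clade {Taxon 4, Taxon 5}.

Trait 2

Character polarity is set by the outgroup: the derived state is whichever differs from the outgroup's state, so for Trait 1 the derived state is 'no', and for the remaining characters it is 'yes'.
Trait 1 (derived state 'no') is shared by all ingroup taxa — unites the whole ingroup.
Trait 2: derived state 'yes' in Taxon 4 and Taxon 5 only — synapomorphy for {Taxon 4, Taxon 5}.
Trait 3: derived state 'yes' in Taxon 4 only — an autapomorphy, so it tells us nothing about relationships among taxa.
Trait 4 groups Taxon 4 and Taxon 8, which is incompatible with the clades supported by the remaining characters; treating it as convergent (homoplasy) costs fewer steps than any alternative tree.
Trait 5 (derived state 'yes') is unique to Taxon 5 (autapomorphy; uninformative for grouping).
Trait 6: derived state 'yes' in Taxon 8 and Taxon 9 only — synapomorphy for {Taxon 8, Taxon 9}.
Most parsimonious ingroup topology: ((Taxon 9,Taxon 8),(Taxon 5,Taxon 4)).
The clade {Taxon 4, Taxon 5} is supported by Trait 2: its derived state 'yes' occurs in exactly those taxa and in no other taxon (including the outgroup).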